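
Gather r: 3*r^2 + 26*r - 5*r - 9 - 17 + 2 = 3*r^2 + 21*r - 24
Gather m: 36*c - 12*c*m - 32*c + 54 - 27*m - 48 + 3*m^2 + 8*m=4*c + 3*m^2 + m*(-12*c - 19) + 6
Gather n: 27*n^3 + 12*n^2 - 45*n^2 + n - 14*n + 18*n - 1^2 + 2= 27*n^3 - 33*n^2 + 5*n + 1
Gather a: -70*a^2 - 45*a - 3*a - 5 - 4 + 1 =-70*a^2 - 48*a - 8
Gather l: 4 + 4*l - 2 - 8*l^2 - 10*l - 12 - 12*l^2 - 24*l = -20*l^2 - 30*l - 10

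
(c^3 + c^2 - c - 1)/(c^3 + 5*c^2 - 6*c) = (c^2 + 2*c + 1)/(c*(c + 6))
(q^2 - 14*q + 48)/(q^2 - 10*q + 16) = (q - 6)/(q - 2)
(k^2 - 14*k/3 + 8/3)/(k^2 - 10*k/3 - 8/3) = (3*k - 2)/(3*k + 2)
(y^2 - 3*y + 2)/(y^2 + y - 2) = (y - 2)/(y + 2)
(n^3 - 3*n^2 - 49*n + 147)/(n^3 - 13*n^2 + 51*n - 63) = (n + 7)/(n - 3)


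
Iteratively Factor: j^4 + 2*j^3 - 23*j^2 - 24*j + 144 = (j + 4)*(j^3 - 2*j^2 - 15*j + 36) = (j + 4)^2*(j^2 - 6*j + 9) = (j - 3)*(j + 4)^2*(j - 3)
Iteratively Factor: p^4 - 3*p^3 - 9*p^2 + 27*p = (p)*(p^3 - 3*p^2 - 9*p + 27) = p*(p - 3)*(p^2 - 9) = p*(p - 3)^2*(p + 3)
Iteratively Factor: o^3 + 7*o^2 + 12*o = (o)*(o^2 + 7*o + 12) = o*(o + 3)*(o + 4)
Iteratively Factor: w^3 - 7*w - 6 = (w + 1)*(w^2 - w - 6) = (w + 1)*(w + 2)*(w - 3)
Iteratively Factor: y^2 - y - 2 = (y - 2)*(y + 1)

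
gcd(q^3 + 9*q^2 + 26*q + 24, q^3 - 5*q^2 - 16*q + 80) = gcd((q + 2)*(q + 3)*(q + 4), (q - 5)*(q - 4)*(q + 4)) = q + 4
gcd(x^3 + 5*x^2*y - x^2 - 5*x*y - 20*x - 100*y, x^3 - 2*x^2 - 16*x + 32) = x + 4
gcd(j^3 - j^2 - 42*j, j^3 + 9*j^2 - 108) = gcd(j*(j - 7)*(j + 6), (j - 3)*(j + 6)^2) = j + 6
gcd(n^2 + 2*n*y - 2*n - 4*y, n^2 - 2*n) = n - 2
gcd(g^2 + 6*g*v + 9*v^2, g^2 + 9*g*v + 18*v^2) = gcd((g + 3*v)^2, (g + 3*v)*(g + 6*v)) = g + 3*v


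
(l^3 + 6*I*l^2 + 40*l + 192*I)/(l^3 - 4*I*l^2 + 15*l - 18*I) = (l^2 + 12*I*l - 32)/(l^2 + 2*I*l + 3)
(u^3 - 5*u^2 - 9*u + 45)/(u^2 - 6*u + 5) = (u^2 - 9)/(u - 1)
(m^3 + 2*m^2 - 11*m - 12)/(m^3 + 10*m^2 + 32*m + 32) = (m^2 - 2*m - 3)/(m^2 + 6*m + 8)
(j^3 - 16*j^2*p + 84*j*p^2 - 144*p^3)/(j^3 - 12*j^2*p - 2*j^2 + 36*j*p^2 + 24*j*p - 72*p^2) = (j - 4*p)/(j - 2)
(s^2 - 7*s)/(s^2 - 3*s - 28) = s/(s + 4)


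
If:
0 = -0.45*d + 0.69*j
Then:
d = 1.53333333333333*j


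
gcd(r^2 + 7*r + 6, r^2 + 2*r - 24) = r + 6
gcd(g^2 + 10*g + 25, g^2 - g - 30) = g + 5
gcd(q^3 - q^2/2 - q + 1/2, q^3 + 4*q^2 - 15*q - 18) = q + 1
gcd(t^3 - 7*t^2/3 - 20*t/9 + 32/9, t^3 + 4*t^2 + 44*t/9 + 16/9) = t + 4/3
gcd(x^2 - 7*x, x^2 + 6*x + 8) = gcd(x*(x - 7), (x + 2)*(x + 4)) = 1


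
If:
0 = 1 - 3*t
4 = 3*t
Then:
No Solution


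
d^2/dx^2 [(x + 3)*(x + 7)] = 2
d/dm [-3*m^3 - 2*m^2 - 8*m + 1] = -9*m^2 - 4*m - 8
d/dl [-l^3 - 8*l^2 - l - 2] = -3*l^2 - 16*l - 1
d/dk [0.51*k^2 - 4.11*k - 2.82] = 1.02*k - 4.11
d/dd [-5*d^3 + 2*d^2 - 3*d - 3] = -15*d^2 + 4*d - 3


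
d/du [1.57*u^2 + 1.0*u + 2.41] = 3.14*u + 1.0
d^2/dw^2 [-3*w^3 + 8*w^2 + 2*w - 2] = 16 - 18*w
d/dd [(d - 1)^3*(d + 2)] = (d - 1)^2*(4*d + 5)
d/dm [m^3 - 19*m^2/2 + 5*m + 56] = 3*m^2 - 19*m + 5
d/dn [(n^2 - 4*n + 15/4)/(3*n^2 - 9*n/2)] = 5/(6*n^2)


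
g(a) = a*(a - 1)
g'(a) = 2*a - 1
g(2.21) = 2.67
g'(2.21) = 3.42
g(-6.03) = 42.39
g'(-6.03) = -13.06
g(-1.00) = 2.00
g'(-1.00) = -3.00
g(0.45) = -0.25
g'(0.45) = -0.10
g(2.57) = 4.03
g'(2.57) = 4.14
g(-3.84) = 18.59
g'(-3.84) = -8.68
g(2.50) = 3.75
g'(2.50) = 4.00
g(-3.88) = 18.93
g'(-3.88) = -8.76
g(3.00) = 6.00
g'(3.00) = 5.00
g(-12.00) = 156.00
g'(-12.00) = -25.00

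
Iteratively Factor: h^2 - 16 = (h - 4)*(h + 4)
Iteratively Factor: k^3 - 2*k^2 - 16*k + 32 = (k + 4)*(k^2 - 6*k + 8) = (k - 4)*(k + 4)*(k - 2)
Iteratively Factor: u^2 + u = (u + 1)*(u)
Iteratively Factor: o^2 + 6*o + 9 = (o + 3)*(o + 3)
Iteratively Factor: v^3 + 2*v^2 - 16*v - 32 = (v + 2)*(v^2 - 16) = (v + 2)*(v + 4)*(v - 4)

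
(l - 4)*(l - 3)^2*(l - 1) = l^4 - 11*l^3 + 43*l^2 - 69*l + 36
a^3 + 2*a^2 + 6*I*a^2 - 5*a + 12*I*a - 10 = (a + 2)*(a + I)*(a + 5*I)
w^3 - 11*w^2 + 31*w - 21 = (w - 7)*(w - 3)*(w - 1)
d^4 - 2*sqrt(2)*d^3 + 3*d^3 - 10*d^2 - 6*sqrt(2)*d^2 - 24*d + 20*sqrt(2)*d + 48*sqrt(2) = (d - 3)*(d + 2)*(d + 4)*(d - 2*sqrt(2))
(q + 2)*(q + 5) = q^2 + 7*q + 10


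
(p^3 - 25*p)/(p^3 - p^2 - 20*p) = (p + 5)/(p + 4)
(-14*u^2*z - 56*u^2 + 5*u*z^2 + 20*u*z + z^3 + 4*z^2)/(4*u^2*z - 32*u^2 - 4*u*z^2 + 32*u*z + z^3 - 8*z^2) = (7*u*z + 28*u + z^2 + 4*z)/(-2*u*z + 16*u + z^2 - 8*z)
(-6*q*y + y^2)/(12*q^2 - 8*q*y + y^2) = y/(-2*q + y)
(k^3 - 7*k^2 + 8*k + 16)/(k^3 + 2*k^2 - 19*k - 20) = (k - 4)/(k + 5)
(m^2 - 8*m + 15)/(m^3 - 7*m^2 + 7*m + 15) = 1/(m + 1)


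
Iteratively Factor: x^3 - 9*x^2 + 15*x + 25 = (x - 5)*(x^2 - 4*x - 5) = (x - 5)*(x + 1)*(x - 5)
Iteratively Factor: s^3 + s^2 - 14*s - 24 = (s + 3)*(s^2 - 2*s - 8) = (s - 4)*(s + 3)*(s + 2)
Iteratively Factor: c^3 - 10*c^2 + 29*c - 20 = (c - 5)*(c^2 - 5*c + 4) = (c - 5)*(c - 4)*(c - 1)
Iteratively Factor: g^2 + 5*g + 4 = (g + 4)*(g + 1)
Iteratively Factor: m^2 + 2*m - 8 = (m + 4)*(m - 2)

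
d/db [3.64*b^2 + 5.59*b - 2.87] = 7.28*b + 5.59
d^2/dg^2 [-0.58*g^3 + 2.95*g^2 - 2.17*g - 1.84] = 5.9 - 3.48*g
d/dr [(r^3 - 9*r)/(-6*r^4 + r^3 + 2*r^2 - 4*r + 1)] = (6*r^6 - 160*r^4 + 10*r^3 + 21*r^2 - 9)/(36*r^8 - 12*r^7 - 23*r^6 + 52*r^5 - 16*r^4 - 14*r^3 + 20*r^2 - 8*r + 1)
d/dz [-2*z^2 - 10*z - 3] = -4*z - 10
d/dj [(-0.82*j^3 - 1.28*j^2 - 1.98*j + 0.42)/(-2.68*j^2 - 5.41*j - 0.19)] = (2.1976*j^4 + 8.8724*j^3 + 2.0858*j^2 + 2.7376*j + 2.6484)/(7.1824*j^4 + 28.9976*j^3 + 30.2865*j^2 + 2.0558*j + 0.0361)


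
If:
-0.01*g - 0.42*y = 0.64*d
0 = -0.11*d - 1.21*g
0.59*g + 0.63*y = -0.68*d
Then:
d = 0.00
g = 0.00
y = 0.00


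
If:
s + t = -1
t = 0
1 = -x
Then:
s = -1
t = 0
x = -1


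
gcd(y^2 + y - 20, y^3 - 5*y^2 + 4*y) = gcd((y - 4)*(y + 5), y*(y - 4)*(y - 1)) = y - 4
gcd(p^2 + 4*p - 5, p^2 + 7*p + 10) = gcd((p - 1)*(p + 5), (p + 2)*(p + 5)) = p + 5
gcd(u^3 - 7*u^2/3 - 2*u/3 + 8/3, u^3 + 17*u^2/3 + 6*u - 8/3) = 1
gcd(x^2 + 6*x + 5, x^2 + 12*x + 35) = x + 5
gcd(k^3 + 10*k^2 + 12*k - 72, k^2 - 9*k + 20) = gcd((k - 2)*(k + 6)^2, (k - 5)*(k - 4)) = 1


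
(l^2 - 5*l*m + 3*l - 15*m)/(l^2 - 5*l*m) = (l + 3)/l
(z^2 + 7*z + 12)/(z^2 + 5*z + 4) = (z + 3)/(z + 1)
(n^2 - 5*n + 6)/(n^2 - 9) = (n - 2)/(n + 3)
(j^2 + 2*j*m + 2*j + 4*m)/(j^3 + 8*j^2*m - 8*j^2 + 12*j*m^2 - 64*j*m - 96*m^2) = (j + 2)/(j^2 + 6*j*m - 8*j - 48*m)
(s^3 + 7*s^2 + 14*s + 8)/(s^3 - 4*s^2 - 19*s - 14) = (s + 4)/(s - 7)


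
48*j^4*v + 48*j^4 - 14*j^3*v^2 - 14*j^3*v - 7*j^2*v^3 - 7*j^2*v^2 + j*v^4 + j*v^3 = (-8*j + v)*(-2*j + v)*(3*j + v)*(j*v + j)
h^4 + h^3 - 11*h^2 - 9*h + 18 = (h - 3)*(h - 1)*(h + 2)*(h + 3)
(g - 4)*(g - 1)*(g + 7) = g^3 + 2*g^2 - 31*g + 28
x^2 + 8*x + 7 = (x + 1)*(x + 7)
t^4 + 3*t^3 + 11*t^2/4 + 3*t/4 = t*(t + 1/2)*(t + 1)*(t + 3/2)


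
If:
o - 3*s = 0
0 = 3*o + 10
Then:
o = -10/3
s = -10/9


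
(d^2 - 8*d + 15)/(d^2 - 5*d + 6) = (d - 5)/(d - 2)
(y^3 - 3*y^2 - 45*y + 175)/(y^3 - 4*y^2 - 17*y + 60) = (y^2 + 2*y - 35)/(y^2 + y - 12)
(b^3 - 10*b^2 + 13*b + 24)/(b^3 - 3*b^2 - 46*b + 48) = (b^2 - 2*b - 3)/(b^2 + 5*b - 6)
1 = 1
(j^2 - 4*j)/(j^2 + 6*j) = (j - 4)/(j + 6)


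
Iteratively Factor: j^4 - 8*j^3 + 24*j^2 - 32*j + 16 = (j - 2)*(j^3 - 6*j^2 + 12*j - 8) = (j - 2)^2*(j^2 - 4*j + 4) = (j - 2)^3*(j - 2)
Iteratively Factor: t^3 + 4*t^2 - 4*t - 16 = (t + 2)*(t^2 + 2*t - 8) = (t - 2)*(t + 2)*(t + 4)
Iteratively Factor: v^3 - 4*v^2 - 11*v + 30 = (v - 5)*(v^2 + v - 6) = (v - 5)*(v - 2)*(v + 3)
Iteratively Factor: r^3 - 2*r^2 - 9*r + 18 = (r - 3)*(r^2 + r - 6) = (r - 3)*(r + 3)*(r - 2)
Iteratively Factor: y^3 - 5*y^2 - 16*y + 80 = (y + 4)*(y^2 - 9*y + 20) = (y - 5)*(y + 4)*(y - 4)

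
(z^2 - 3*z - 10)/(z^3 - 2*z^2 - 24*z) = (-z^2 + 3*z + 10)/(z*(-z^2 + 2*z + 24))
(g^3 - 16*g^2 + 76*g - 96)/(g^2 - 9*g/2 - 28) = 2*(g^2 - 8*g + 12)/(2*g + 7)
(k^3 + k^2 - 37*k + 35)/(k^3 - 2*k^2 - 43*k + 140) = (k - 1)/(k - 4)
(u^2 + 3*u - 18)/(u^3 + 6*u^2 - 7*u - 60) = (u + 6)/(u^2 + 9*u + 20)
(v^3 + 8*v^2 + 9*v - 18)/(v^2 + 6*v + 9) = (v^2 + 5*v - 6)/(v + 3)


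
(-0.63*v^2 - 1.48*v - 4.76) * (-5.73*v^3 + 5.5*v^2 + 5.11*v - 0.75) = 3.6099*v^5 + 5.0154*v^4 + 15.9155*v^3 - 33.2703*v^2 - 23.2136*v + 3.57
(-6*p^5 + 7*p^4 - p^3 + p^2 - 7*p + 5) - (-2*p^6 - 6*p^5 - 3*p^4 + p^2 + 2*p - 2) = 2*p^6 + 10*p^4 - p^3 - 9*p + 7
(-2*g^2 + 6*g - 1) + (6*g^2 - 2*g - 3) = 4*g^2 + 4*g - 4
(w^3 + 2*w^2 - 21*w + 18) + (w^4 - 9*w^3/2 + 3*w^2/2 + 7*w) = w^4 - 7*w^3/2 + 7*w^2/2 - 14*w + 18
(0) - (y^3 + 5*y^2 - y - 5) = -y^3 - 5*y^2 + y + 5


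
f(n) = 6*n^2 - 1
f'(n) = 12*n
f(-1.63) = 14.94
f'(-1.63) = -19.56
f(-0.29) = -0.50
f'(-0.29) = -3.48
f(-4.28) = 108.91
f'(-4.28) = -51.36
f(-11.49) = 791.12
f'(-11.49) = -137.88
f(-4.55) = 123.22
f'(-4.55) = -54.60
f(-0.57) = 0.95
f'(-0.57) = -6.84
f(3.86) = 88.40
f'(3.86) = 46.32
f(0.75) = 2.38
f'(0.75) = 9.00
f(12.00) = 863.00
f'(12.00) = 144.00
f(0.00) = -1.00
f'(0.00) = 0.00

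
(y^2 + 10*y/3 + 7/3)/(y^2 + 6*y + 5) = (y + 7/3)/(y + 5)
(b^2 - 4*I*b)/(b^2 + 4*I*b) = (b - 4*I)/(b + 4*I)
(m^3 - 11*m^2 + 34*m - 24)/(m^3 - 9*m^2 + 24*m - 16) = (m - 6)/(m - 4)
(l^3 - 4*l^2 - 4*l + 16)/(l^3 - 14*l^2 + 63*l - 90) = (l^3 - 4*l^2 - 4*l + 16)/(l^3 - 14*l^2 + 63*l - 90)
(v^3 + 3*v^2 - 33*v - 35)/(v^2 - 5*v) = v + 8 + 7/v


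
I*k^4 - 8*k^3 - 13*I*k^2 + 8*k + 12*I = (k - 1)*(k + 2*I)*(k + 6*I)*(I*k + I)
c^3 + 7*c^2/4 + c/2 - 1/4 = (c - 1/4)*(c + 1)^2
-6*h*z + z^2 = z*(-6*h + z)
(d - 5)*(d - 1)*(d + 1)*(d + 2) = d^4 - 3*d^3 - 11*d^2 + 3*d + 10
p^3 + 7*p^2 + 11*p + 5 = (p + 1)^2*(p + 5)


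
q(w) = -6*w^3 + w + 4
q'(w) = 1 - 18*w^2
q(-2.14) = 60.66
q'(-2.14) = -81.43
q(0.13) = 4.12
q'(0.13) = 0.70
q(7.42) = -2439.69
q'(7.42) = -990.02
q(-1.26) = 14.74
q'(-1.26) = -27.58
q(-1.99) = 49.29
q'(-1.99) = -70.28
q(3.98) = -370.29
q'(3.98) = -284.13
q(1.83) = -30.94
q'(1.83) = -59.28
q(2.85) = -132.04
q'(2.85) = -145.20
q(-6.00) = 1294.00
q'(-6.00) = -647.00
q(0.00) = 4.00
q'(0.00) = 1.00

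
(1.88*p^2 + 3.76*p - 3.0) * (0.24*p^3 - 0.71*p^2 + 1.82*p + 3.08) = 0.4512*p^5 - 0.4324*p^4 + 0.0320000000000005*p^3 + 14.7636*p^2 + 6.1208*p - 9.24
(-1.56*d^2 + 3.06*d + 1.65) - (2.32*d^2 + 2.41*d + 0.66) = -3.88*d^2 + 0.65*d + 0.99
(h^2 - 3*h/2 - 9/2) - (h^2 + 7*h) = -17*h/2 - 9/2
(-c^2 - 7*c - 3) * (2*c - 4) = -2*c^3 - 10*c^2 + 22*c + 12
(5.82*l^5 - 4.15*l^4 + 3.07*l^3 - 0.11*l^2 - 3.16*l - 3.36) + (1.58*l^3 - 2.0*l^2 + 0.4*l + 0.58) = 5.82*l^5 - 4.15*l^4 + 4.65*l^3 - 2.11*l^2 - 2.76*l - 2.78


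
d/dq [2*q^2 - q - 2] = 4*q - 1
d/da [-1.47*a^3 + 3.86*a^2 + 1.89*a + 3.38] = -4.41*a^2 + 7.72*a + 1.89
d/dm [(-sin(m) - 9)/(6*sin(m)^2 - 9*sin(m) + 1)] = (6*sin(m)^2 + 108*sin(m) - 82)*cos(m)/(6*sin(m)^2 - 9*sin(m) + 1)^2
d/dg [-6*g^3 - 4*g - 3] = -18*g^2 - 4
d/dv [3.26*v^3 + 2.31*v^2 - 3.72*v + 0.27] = 9.78*v^2 + 4.62*v - 3.72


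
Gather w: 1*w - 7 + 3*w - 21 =4*w - 28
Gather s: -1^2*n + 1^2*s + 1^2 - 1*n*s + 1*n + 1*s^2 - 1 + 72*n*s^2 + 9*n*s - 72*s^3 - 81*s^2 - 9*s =-72*s^3 + s^2*(72*n - 80) + s*(8*n - 8)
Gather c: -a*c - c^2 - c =-c^2 + c*(-a - 1)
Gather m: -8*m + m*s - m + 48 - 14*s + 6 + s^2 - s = m*(s - 9) + s^2 - 15*s + 54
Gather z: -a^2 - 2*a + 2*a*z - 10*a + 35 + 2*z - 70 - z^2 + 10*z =-a^2 - 12*a - z^2 + z*(2*a + 12) - 35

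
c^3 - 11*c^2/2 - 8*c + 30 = (c - 6)*(c - 2)*(c + 5/2)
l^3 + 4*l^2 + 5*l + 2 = (l + 1)^2*(l + 2)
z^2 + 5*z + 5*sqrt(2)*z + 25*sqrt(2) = (z + 5)*(z + 5*sqrt(2))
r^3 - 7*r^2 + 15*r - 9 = (r - 3)^2*(r - 1)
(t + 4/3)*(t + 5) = t^2 + 19*t/3 + 20/3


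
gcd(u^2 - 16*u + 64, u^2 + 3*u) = 1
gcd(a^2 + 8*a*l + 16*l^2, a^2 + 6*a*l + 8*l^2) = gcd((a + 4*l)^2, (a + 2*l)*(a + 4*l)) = a + 4*l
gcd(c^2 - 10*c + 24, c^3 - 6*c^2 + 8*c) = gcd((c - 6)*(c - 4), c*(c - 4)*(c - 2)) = c - 4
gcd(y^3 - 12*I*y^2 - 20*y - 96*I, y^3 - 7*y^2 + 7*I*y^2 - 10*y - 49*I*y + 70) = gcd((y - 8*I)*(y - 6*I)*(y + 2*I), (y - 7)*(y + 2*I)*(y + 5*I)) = y + 2*I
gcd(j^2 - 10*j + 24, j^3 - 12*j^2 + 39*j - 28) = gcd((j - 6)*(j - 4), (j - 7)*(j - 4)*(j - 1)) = j - 4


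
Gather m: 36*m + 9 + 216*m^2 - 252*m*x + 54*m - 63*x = 216*m^2 + m*(90 - 252*x) - 63*x + 9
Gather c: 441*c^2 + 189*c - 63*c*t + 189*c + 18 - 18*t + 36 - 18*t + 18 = 441*c^2 + c*(378 - 63*t) - 36*t + 72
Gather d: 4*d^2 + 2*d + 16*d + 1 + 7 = 4*d^2 + 18*d + 8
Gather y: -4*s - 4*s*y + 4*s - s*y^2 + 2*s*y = -s*y^2 - 2*s*y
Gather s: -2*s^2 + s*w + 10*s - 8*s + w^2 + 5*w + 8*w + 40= -2*s^2 + s*(w + 2) + w^2 + 13*w + 40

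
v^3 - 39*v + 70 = (v - 5)*(v - 2)*(v + 7)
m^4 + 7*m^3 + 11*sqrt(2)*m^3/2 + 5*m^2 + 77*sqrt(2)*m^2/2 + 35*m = m*(m + 7)*(m + sqrt(2)/2)*(m + 5*sqrt(2))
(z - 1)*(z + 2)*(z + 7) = z^3 + 8*z^2 + 5*z - 14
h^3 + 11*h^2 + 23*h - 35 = (h - 1)*(h + 5)*(h + 7)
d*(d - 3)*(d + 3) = d^3 - 9*d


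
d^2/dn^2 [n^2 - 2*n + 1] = 2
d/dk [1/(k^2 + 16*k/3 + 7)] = 6*(-3*k - 8)/(3*k^2 + 16*k + 21)^2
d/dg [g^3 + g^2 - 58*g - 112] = 3*g^2 + 2*g - 58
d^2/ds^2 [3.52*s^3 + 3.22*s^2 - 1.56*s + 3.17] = 21.12*s + 6.44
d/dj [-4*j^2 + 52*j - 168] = 52 - 8*j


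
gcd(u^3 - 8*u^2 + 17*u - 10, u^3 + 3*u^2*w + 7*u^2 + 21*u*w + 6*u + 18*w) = 1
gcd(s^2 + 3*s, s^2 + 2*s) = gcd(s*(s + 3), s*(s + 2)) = s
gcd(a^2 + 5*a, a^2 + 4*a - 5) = a + 5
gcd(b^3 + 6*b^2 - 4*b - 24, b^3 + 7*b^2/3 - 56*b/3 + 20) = b^2 + 4*b - 12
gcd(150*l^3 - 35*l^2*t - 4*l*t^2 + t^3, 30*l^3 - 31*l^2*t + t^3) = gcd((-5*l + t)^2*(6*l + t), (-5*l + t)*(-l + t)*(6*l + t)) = -30*l^2 + l*t + t^2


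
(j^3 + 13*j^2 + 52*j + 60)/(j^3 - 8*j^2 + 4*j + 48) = (j^2 + 11*j + 30)/(j^2 - 10*j + 24)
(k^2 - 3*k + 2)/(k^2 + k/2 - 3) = 2*(k^2 - 3*k + 2)/(2*k^2 + k - 6)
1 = 1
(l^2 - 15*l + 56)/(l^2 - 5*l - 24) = (l - 7)/(l + 3)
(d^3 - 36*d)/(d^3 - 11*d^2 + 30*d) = (d + 6)/(d - 5)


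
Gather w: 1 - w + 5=6 - w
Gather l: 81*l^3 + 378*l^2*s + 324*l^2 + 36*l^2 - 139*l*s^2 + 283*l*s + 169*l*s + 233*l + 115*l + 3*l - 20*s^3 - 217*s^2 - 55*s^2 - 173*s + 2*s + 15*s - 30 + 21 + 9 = 81*l^3 + l^2*(378*s + 360) + l*(-139*s^2 + 452*s + 351) - 20*s^3 - 272*s^2 - 156*s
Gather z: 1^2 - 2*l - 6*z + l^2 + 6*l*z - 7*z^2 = l^2 - 2*l - 7*z^2 + z*(6*l - 6) + 1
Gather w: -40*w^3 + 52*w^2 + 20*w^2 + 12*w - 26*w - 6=-40*w^3 + 72*w^2 - 14*w - 6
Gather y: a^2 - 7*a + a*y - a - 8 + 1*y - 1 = a^2 - 8*a + y*(a + 1) - 9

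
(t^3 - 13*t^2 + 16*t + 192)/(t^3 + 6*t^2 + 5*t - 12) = (t^2 - 16*t + 64)/(t^2 + 3*t - 4)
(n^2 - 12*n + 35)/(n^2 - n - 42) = (n - 5)/(n + 6)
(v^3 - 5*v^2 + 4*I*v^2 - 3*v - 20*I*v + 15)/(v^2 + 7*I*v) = (v^3 + v^2*(-5 + 4*I) - v*(3 + 20*I) + 15)/(v*(v + 7*I))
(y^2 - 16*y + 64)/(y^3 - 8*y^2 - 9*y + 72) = (y - 8)/(y^2 - 9)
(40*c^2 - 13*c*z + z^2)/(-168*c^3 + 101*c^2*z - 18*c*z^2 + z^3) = (-5*c + z)/(21*c^2 - 10*c*z + z^2)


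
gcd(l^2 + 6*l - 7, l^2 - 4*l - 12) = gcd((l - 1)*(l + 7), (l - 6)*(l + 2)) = 1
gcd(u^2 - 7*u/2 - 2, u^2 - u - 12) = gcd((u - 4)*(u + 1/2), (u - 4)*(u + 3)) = u - 4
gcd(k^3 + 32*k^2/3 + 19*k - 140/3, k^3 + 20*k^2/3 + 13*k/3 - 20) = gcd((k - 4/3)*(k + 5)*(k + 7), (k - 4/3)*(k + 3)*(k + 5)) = k^2 + 11*k/3 - 20/3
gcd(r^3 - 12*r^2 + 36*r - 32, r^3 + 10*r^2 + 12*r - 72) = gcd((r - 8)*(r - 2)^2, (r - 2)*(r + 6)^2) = r - 2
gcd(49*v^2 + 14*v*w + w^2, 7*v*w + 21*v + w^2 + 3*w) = 7*v + w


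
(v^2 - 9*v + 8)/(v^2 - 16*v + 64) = (v - 1)/(v - 8)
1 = 1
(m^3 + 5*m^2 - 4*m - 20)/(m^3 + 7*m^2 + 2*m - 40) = (m + 2)/(m + 4)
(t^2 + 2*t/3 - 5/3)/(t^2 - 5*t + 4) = (t + 5/3)/(t - 4)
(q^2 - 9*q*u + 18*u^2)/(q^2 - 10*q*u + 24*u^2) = (q - 3*u)/(q - 4*u)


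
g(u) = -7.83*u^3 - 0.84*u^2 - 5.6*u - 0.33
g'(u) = -23.49*u^2 - 1.68*u - 5.6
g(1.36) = -29.20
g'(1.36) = -51.33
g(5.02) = -1040.15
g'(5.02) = -605.99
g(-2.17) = 87.88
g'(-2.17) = -112.57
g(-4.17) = 576.18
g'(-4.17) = -407.06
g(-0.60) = 4.42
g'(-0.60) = -13.05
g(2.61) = -159.88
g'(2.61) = -170.00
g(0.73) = -7.91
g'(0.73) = -19.34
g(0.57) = -5.24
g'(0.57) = -14.19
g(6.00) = -1755.45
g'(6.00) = -861.32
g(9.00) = -5826.84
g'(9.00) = -1923.41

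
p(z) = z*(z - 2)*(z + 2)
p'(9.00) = 239.00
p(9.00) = 693.00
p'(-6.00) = 104.00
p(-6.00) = -192.00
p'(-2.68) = 17.55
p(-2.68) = -8.53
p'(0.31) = -3.71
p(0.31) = -1.21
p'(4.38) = 53.55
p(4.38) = 66.51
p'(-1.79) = 5.61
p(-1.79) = 1.42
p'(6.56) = 125.10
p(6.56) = 256.06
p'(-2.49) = 14.60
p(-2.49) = -5.48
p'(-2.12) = 9.48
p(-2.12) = -1.05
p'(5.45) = 85.11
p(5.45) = 140.08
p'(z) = z*(z - 2) + z*(z + 2) + (z - 2)*(z + 2)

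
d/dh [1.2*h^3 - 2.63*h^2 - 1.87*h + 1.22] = 3.6*h^2 - 5.26*h - 1.87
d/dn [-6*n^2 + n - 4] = 1 - 12*n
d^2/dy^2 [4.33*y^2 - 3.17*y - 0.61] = 8.66000000000000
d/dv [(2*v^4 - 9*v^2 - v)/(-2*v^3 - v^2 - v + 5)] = (-v*(6*v^2 + 2*v + 1)*(-2*v^3 + 9*v + 1) + (-8*v^3 + 18*v + 1)*(2*v^3 + v^2 + v - 5))/(2*v^3 + v^2 + v - 5)^2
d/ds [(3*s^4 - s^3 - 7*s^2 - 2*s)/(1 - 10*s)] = (-90*s^4 + 32*s^3 + 67*s^2 - 14*s - 2)/(100*s^2 - 20*s + 1)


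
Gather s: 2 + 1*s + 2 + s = 2*s + 4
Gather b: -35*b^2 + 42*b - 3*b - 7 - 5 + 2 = -35*b^2 + 39*b - 10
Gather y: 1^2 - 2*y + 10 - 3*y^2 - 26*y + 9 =-3*y^2 - 28*y + 20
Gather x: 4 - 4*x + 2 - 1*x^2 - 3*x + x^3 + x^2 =x^3 - 7*x + 6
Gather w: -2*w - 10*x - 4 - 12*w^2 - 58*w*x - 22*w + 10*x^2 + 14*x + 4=-12*w^2 + w*(-58*x - 24) + 10*x^2 + 4*x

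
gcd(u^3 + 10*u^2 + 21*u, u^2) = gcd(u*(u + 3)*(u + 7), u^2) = u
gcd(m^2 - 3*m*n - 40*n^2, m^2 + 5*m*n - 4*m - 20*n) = m + 5*n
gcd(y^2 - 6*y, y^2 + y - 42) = y - 6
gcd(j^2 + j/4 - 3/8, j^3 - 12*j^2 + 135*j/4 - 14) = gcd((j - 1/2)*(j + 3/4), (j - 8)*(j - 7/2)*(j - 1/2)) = j - 1/2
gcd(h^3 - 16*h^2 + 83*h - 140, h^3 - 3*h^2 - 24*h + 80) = h - 4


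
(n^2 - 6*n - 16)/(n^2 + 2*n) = (n - 8)/n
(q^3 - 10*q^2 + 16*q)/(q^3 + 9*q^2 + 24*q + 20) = q*(q^2 - 10*q + 16)/(q^3 + 9*q^2 + 24*q + 20)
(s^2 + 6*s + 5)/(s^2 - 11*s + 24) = (s^2 + 6*s + 5)/(s^2 - 11*s + 24)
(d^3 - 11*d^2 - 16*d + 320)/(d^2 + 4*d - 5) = (d^2 - 16*d + 64)/(d - 1)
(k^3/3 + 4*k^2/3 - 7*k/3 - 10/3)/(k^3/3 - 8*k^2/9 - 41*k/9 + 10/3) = 3*(k^3 + 4*k^2 - 7*k - 10)/(3*k^3 - 8*k^2 - 41*k + 30)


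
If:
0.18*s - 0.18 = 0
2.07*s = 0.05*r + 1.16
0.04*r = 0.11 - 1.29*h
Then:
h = -0.48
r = 18.20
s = 1.00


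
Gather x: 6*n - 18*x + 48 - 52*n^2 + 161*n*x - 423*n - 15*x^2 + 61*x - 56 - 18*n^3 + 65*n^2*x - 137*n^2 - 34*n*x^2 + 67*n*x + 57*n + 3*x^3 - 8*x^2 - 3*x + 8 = -18*n^3 - 189*n^2 - 360*n + 3*x^3 + x^2*(-34*n - 23) + x*(65*n^2 + 228*n + 40)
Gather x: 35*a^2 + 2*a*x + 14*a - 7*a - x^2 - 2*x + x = 35*a^2 + 7*a - x^2 + x*(2*a - 1)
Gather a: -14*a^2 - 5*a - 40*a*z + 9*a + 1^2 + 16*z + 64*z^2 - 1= -14*a^2 + a*(4 - 40*z) + 64*z^2 + 16*z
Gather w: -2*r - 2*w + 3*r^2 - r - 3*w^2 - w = 3*r^2 - 3*r - 3*w^2 - 3*w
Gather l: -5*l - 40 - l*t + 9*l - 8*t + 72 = l*(4 - t) - 8*t + 32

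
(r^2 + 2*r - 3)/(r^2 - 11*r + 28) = (r^2 + 2*r - 3)/(r^2 - 11*r + 28)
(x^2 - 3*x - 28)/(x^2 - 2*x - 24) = (x - 7)/(x - 6)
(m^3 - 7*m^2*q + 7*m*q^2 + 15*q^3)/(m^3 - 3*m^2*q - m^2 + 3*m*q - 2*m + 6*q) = (m^2 - 4*m*q - 5*q^2)/(m^2 - m - 2)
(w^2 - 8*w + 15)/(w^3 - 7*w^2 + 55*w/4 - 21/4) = 4*(w - 5)/(4*w^2 - 16*w + 7)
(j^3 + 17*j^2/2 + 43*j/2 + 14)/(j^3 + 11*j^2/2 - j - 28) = (j + 1)/(j - 2)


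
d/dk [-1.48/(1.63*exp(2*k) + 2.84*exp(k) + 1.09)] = (4.8248*exp(k) + 4.2032)*exp(k)/(1.63*exp(2*k) + 2.84*exp(k) + 1.09)^2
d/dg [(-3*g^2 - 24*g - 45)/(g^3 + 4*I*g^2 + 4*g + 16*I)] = (3*g^4 + 48*g^3 + g^2*(123 + 96*I) + 264*I*g + 180 - 384*I)/(g^6 + 8*I*g^5 - 8*g^4 + 64*I*g^3 - 112*g^2 + 128*I*g - 256)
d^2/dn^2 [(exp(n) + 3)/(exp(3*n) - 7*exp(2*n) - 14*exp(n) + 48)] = (4*exp(3*n) - 30*exp(2*n) + 36*exp(n) + 160)*exp(n)/(exp(6*n) - 30*exp(5*n) + 348*exp(4*n) - 1960*exp(3*n) + 5568*exp(2*n) - 7680*exp(n) + 4096)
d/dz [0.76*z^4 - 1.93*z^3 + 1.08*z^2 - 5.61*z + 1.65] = 3.04*z^3 - 5.79*z^2 + 2.16*z - 5.61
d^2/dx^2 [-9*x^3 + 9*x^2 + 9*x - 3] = 18 - 54*x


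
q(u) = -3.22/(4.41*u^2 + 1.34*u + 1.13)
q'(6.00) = 0.01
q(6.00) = -0.02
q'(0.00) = 3.38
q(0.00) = -2.85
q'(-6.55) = -0.01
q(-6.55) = -0.02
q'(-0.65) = -3.14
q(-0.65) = -1.52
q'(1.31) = 0.38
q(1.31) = -0.31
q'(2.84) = 0.05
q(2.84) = -0.08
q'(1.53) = 0.26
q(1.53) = -0.24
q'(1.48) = 0.28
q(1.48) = -0.25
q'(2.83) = 0.05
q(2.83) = -0.08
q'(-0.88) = -1.83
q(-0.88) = -0.96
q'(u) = -3.22*(-8.82*u - 1.34)/(4.41*u^2 + 1.34*u + 1.13)^2 = (28.4004*u + 4.3148)/(4.41*u^2 + 1.34*u + 1.13)^2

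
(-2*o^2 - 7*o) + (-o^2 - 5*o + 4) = -3*o^2 - 12*o + 4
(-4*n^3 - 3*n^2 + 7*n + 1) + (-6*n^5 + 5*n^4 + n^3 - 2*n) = -6*n^5 + 5*n^4 - 3*n^3 - 3*n^2 + 5*n + 1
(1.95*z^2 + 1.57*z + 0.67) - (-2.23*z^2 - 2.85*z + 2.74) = 4.18*z^2 + 4.42*z - 2.07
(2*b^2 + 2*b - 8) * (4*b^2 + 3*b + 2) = 8*b^4 + 14*b^3 - 22*b^2 - 20*b - 16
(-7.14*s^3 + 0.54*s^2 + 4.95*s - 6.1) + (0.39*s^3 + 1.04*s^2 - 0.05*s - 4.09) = -6.75*s^3 + 1.58*s^2 + 4.9*s - 10.19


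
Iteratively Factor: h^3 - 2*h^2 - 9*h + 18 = (h - 3)*(h^2 + h - 6) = (h - 3)*(h - 2)*(h + 3)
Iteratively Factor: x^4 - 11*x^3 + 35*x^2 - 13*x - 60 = (x - 5)*(x^3 - 6*x^2 + 5*x + 12) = (x - 5)*(x - 3)*(x^2 - 3*x - 4) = (x - 5)*(x - 3)*(x + 1)*(x - 4)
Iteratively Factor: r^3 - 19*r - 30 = (r + 3)*(r^2 - 3*r - 10) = (r + 2)*(r + 3)*(r - 5)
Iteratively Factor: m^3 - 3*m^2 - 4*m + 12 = (m + 2)*(m^2 - 5*m + 6) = (m - 3)*(m + 2)*(m - 2)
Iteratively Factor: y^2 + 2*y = (y + 2)*(y)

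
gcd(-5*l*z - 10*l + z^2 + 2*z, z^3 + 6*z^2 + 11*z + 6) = z + 2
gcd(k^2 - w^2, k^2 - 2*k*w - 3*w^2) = k + w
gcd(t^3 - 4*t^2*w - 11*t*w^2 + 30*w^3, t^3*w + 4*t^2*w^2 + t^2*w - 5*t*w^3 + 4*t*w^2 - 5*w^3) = 1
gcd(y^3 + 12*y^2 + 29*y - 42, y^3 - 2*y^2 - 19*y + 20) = y - 1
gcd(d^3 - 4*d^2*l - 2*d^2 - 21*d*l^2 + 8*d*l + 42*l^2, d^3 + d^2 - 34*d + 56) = d - 2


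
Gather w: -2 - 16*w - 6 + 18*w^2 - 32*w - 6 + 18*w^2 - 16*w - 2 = 36*w^2 - 64*w - 16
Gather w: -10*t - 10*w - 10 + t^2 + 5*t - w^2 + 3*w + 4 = t^2 - 5*t - w^2 - 7*w - 6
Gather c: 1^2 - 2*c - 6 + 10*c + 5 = 8*c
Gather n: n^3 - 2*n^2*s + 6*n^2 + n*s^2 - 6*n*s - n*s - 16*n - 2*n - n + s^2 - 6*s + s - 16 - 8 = n^3 + n^2*(6 - 2*s) + n*(s^2 - 7*s - 19) + s^2 - 5*s - 24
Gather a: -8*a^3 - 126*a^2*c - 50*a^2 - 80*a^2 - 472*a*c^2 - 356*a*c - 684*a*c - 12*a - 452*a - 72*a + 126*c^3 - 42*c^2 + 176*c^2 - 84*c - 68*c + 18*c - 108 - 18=-8*a^3 + a^2*(-126*c - 130) + a*(-472*c^2 - 1040*c - 536) + 126*c^3 + 134*c^2 - 134*c - 126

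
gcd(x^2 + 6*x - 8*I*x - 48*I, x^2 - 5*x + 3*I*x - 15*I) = 1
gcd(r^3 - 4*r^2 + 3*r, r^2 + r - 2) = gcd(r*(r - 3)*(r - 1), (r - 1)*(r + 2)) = r - 1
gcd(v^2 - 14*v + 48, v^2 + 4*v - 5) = 1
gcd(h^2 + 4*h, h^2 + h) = h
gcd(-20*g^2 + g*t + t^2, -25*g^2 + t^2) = 5*g + t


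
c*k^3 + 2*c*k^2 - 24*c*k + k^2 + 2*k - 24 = (k - 4)*(k + 6)*(c*k + 1)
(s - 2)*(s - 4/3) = s^2 - 10*s/3 + 8/3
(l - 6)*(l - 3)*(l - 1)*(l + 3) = l^4 - 7*l^3 - 3*l^2 + 63*l - 54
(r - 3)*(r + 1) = r^2 - 2*r - 3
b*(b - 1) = b^2 - b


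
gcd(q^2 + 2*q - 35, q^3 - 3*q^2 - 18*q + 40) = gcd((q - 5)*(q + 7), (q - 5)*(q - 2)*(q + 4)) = q - 5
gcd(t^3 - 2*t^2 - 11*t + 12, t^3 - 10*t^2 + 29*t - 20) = t^2 - 5*t + 4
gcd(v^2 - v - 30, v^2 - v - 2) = 1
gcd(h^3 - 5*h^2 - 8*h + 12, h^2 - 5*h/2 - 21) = h - 6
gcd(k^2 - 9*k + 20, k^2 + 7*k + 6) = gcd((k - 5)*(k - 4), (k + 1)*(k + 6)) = 1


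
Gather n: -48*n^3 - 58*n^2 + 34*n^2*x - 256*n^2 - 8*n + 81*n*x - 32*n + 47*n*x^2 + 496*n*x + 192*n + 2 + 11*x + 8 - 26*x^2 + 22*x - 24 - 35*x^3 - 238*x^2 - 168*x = -48*n^3 + n^2*(34*x - 314) + n*(47*x^2 + 577*x + 152) - 35*x^3 - 264*x^2 - 135*x - 14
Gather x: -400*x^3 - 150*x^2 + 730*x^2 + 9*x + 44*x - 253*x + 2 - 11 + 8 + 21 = -400*x^3 + 580*x^2 - 200*x + 20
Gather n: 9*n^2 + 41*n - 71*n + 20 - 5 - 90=9*n^2 - 30*n - 75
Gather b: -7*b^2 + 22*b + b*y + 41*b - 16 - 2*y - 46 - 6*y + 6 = -7*b^2 + b*(y + 63) - 8*y - 56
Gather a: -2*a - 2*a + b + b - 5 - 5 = -4*a + 2*b - 10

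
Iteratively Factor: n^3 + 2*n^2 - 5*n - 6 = (n - 2)*(n^2 + 4*n + 3) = (n - 2)*(n + 1)*(n + 3)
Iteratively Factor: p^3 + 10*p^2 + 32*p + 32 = (p + 4)*(p^2 + 6*p + 8) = (p + 2)*(p + 4)*(p + 4)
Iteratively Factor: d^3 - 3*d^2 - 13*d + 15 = (d + 3)*(d^2 - 6*d + 5) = (d - 5)*(d + 3)*(d - 1)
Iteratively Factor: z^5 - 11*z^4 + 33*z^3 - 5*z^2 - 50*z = (z - 5)*(z^4 - 6*z^3 + 3*z^2 + 10*z) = z*(z - 5)*(z^3 - 6*z^2 + 3*z + 10) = z*(z - 5)*(z - 2)*(z^2 - 4*z - 5) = z*(z - 5)*(z - 2)*(z + 1)*(z - 5)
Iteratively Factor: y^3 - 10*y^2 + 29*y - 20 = (y - 5)*(y^2 - 5*y + 4) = (y - 5)*(y - 1)*(y - 4)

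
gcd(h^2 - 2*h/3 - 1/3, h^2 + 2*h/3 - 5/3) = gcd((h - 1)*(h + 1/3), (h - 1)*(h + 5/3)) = h - 1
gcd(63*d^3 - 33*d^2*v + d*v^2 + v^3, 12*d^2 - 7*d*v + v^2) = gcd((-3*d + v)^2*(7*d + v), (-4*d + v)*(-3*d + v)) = -3*d + v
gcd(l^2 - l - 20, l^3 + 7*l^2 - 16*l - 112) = l + 4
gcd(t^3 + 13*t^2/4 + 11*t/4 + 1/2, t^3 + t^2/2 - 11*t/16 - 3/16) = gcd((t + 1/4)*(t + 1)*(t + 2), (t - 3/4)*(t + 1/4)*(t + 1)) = t^2 + 5*t/4 + 1/4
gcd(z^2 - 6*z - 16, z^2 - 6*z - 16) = z^2 - 6*z - 16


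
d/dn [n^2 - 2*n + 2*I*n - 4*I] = 2*n - 2 + 2*I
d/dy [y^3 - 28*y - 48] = 3*y^2 - 28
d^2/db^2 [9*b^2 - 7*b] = 18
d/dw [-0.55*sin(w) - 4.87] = -0.55*cos(w)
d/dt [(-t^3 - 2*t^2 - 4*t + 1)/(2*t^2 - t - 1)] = (-2*t^4 + 2*t^3 + 13*t^2 + 5)/(4*t^4 - 4*t^3 - 3*t^2 + 2*t + 1)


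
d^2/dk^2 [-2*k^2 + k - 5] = -4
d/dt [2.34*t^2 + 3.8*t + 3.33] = 4.68*t + 3.8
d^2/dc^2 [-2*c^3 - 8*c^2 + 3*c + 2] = -12*c - 16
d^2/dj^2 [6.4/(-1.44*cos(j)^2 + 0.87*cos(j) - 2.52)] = (53.08416*(1 - cos(j)^2)^2 - 24.05376*cos(j)^3 - 61.51104*cos(j)^2 + 62.13888*cos(j) - 16.32384)/(1.44*cos(j)^2 - 0.87*cos(j) + 2.52)^3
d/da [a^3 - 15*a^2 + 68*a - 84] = 3*a^2 - 30*a + 68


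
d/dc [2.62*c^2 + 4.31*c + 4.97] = 5.24*c + 4.31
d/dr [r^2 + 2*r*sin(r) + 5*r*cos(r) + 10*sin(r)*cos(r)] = -5*r*sin(r) + 2*r*cos(r) + 2*r + 2*sin(r) + 5*cos(r) + 10*cos(2*r)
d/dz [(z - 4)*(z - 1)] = 2*z - 5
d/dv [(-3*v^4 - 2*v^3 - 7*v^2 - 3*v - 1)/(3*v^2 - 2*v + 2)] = (-18*v^5 + 12*v^4 - 16*v^3 + 11*v^2 - 22*v - 8)/(9*v^4 - 12*v^3 + 16*v^2 - 8*v + 4)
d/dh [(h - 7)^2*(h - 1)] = 3*(h - 7)*(h - 3)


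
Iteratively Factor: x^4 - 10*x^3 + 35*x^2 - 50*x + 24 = (x - 3)*(x^3 - 7*x^2 + 14*x - 8) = (x - 3)*(x - 2)*(x^2 - 5*x + 4) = (x - 4)*(x - 3)*(x - 2)*(x - 1)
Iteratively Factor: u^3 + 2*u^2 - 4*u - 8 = (u - 2)*(u^2 + 4*u + 4) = (u - 2)*(u + 2)*(u + 2)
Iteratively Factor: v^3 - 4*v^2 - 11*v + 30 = (v + 3)*(v^2 - 7*v + 10) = (v - 5)*(v + 3)*(v - 2)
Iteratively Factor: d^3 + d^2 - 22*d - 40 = (d + 2)*(d^2 - d - 20) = (d + 2)*(d + 4)*(d - 5)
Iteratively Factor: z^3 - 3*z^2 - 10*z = (z - 5)*(z^2 + 2*z) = z*(z - 5)*(z + 2)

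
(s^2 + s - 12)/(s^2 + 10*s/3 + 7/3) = 3*(s^2 + s - 12)/(3*s^2 + 10*s + 7)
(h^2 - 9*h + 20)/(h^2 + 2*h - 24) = (h - 5)/(h + 6)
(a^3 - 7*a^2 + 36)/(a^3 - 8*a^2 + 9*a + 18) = (a + 2)/(a + 1)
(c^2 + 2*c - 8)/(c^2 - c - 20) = (c - 2)/(c - 5)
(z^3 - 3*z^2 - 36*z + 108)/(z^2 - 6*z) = z + 3 - 18/z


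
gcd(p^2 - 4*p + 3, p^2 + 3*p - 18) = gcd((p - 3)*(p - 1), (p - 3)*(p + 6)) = p - 3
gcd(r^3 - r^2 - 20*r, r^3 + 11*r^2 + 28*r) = r^2 + 4*r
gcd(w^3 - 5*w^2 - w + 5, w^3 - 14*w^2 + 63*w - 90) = w - 5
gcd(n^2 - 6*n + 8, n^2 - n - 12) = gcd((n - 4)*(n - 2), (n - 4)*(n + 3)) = n - 4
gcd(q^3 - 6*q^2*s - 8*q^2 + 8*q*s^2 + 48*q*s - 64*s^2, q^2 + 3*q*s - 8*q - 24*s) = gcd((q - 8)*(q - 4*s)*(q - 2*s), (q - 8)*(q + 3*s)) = q - 8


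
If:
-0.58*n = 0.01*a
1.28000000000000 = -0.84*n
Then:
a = 88.38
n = -1.52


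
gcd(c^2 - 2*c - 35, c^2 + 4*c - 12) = 1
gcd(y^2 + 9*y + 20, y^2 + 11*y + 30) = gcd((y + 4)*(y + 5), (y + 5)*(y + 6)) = y + 5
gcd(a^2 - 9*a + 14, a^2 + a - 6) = a - 2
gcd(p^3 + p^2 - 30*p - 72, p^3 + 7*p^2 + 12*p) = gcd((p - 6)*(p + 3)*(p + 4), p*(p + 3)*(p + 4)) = p^2 + 7*p + 12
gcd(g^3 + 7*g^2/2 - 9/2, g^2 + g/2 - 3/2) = g^2 + g/2 - 3/2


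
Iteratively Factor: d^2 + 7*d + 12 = (d + 4)*(d + 3)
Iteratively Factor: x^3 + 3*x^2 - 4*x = (x - 1)*(x^2 + 4*x) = (x - 1)*(x + 4)*(x)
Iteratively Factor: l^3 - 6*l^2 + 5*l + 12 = (l + 1)*(l^2 - 7*l + 12) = (l - 4)*(l + 1)*(l - 3)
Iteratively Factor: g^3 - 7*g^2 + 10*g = (g)*(g^2 - 7*g + 10) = g*(g - 5)*(g - 2)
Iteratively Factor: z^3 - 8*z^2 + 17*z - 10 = (z - 1)*(z^2 - 7*z + 10) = (z - 5)*(z - 1)*(z - 2)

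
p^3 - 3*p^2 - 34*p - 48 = (p - 8)*(p + 2)*(p + 3)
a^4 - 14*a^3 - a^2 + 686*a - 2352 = (a - 8)*(a - 7)*(a - 6)*(a + 7)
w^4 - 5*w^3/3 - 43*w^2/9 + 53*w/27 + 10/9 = (w - 3)*(w - 2/3)*(w + 1/3)*(w + 5/3)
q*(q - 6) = q^2 - 6*q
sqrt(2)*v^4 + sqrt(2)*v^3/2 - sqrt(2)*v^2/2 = v^2*(v - 1/2)*(sqrt(2)*v + sqrt(2))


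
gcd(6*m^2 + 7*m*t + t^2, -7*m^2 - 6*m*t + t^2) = m + t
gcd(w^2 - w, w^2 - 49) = 1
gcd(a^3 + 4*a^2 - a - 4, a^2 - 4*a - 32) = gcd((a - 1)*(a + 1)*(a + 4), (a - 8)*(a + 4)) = a + 4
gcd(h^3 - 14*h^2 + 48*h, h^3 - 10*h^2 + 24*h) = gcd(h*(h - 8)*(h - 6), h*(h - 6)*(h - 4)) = h^2 - 6*h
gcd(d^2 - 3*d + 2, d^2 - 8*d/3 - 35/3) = 1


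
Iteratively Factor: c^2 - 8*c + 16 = (c - 4)*(c - 4)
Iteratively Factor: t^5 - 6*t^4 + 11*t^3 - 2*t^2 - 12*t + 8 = (t - 2)*(t^4 - 4*t^3 + 3*t^2 + 4*t - 4) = (t - 2)^2*(t^3 - 2*t^2 - t + 2) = (t - 2)^3*(t^2 - 1) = (t - 2)^3*(t - 1)*(t + 1)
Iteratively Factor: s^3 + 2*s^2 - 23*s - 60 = (s + 3)*(s^2 - s - 20) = (s - 5)*(s + 3)*(s + 4)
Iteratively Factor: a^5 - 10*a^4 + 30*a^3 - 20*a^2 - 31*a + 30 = (a - 2)*(a^4 - 8*a^3 + 14*a^2 + 8*a - 15) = (a - 2)*(a - 1)*(a^3 - 7*a^2 + 7*a + 15) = (a - 2)*(a - 1)*(a + 1)*(a^2 - 8*a + 15) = (a - 3)*(a - 2)*(a - 1)*(a + 1)*(a - 5)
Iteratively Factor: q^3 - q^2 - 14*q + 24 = (q - 2)*(q^2 + q - 12) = (q - 3)*(q - 2)*(q + 4)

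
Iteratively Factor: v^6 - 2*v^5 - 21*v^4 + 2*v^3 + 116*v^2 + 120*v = (v + 2)*(v^5 - 4*v^4 - 13*v^3 + 28*v^2 + 60*v) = v*(v + 2)*(v^4 - 4*v^3 - 13*v^2 + 28*v + 60) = v*(v + 2)^2*(v^3 - 6*v^2 - v + 30) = v*(v + 2)^3*(v^2 - 8*v + 15) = v*(v - 3)*(v + 2)^3*(v - 5)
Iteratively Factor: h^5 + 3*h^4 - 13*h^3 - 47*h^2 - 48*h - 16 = (h + 1)*(h^4 + 2*h^3 - 15*h^2 - 32*h - 16) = (h + 1)*(h + 4)*(h^3 - 2*h^2 - 7*h - 4) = (h - 4)*(h + 1)*(h + 4)*(h^2 + 2*h + 1) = (h - 4)*(h + 1)^2*(h + 4)*(h + 1)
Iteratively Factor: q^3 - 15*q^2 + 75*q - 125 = (q - 5)*(q^2 - 10*q + 25) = (q - 5)^2*(q - 5)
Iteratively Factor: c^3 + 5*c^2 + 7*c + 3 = (c + 1)*(c^2 + 4*c + 3) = (c + 1)^2*(c + 3)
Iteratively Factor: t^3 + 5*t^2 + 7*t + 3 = (t + 1)*(t^2 + 4*t + 3) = (t + 1)*(t + 3)*(t + 1)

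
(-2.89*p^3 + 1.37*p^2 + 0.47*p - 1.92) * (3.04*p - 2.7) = -8.7856*p^4 + 11.9678*p^3 - 2.2702*p^2 - 7.1058*p + 5.184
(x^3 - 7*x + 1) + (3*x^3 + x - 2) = 4*x^3 - 6*x - 1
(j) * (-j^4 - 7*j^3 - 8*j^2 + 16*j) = -j^5 - 7*j^4 - 8*j^3 + 16*j^2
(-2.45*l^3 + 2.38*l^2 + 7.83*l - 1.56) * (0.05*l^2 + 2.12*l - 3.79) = -0.1225*l^5 - 5.075*l^4 + 14.7226*l^3 + 7.5014*l^2 - 32.9829*l + 5.9124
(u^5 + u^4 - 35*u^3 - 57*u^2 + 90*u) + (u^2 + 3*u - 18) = u^5 + u^4 - 35*u^3 - 56*u^2 + 93*u - 18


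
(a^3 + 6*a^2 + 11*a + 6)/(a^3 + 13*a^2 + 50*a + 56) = (a^2 + 4*a + 3)/(a^2 + 11*a + 28)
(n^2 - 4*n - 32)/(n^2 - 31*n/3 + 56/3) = 3*(n + 4)/(3*n - 7)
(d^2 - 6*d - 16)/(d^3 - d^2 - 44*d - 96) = (d + 2)/(d^2 + 7*d + 12)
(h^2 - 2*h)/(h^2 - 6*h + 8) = h/(h - 4)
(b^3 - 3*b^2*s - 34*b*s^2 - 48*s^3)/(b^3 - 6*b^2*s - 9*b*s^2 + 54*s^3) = (b^2 - 6*b*s - 16*s^2)/(b^2 - 9*b*s + 18*s^2)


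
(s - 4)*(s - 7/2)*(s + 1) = s^3 - 13*s^2/2 + 13*s/2 + 14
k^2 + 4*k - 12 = (k - 2)*(k + 6)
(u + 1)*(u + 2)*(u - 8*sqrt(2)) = u^3 - 8*sqrt(2)*u^2 + 3*u^2 - 24*sqrt(2)*u + 2*u - 16*sqrt(2)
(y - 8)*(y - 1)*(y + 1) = y^3 - 8*y^2 - y + 8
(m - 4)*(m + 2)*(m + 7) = m^3 + 5*m^2 - 22*m - 56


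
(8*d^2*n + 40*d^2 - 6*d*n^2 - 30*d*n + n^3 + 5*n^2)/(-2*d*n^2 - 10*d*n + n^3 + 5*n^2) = (-4*d + n)/n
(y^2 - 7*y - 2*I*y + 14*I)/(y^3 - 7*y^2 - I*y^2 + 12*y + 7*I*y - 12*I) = (y^2 - y*(7 + 2*I) + 14*I)/(y^3 - y^2*(7 + I) + y*(12 + 7*I) - 12*I)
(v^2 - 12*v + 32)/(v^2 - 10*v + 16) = (v - 4)/(v - 2)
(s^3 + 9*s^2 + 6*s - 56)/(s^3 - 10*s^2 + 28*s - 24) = (s^2 + 11*s + 28)/(s^2 - 8*s + 12)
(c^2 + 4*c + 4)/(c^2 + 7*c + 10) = (c + 2)/(c + 5)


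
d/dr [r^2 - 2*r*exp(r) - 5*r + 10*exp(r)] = -2*r*exp(r) + 2*r + 8*exp(r) - 5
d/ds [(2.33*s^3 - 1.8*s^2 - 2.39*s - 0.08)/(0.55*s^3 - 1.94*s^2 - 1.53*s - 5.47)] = (-3.5302*s^4 - 4.5008*s^3 - 39.9859*s^2 + 19.3816*s + 12.9509)/(0.3025*s^6 - 2.134*s^5 + 2.0806*s^4 - 0.0806000000000004*s^3 + 23.5645*s^2 + 16.7382*s + 29.9209)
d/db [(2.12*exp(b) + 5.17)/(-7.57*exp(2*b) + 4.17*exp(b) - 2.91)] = (16.0484*exp(2*b) + 78.2738*exp(b) - 27.7281)*exp(b)/(57.3049*exp(4*b) - 63.1338*exp(3*b) + 61.4463*exp(2*b) - 24.2694*exp(b) + 8.4681)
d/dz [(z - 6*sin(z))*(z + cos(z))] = -(z - 6*sin(z))*(sin(z) - 1) - (z + cos(z))*(6*cos(z) - 1)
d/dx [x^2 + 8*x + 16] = 2*x + 8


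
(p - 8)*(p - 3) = p^2 - 11*p + 24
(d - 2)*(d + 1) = d^2 - d - 2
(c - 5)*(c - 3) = c^2 - 8*c + 15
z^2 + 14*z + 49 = (z + 7)^2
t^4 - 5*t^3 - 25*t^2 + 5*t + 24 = (t - 8)*(t - 1)*(t + 1)*(t + 3)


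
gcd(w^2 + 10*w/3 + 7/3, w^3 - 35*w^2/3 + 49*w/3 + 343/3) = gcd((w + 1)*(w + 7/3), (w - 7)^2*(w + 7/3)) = w + 7/3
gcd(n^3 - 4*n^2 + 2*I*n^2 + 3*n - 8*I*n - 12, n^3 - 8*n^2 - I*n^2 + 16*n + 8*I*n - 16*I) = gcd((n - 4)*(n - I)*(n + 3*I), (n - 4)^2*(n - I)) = n^2 + n*(-4 - I) + 4*I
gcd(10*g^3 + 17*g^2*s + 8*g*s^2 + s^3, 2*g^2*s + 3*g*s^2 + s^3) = 2*g^2 + 3*g*s + s^2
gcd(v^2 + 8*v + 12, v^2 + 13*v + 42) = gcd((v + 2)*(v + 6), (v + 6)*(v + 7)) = v + 6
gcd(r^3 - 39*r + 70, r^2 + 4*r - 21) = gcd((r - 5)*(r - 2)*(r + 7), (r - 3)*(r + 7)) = r + 7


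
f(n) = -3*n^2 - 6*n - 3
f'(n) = -6*n - 6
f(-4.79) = -43.09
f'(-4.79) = 22.74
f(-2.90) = -10.83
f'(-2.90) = 11.40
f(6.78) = -181.59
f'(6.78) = -46.68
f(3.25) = -54.19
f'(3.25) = -25.50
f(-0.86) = -0.06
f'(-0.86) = -0.84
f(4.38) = -86.83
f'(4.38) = -32.28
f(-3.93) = -25.75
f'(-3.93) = 17.58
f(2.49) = -36.54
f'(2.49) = -20.94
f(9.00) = -300.00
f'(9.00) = -60.00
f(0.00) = -3.00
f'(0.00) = -6.00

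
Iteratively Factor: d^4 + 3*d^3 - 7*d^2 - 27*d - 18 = (d + 1)*(d^3 + 2*d^2 - 9*d - 18) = (d + 1)*(d + 2)*(d^2 - 9) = (d + 1)*(d + 2)*(d + 3)*(d - 3)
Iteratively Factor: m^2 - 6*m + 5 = (m - 1)*(m - 5)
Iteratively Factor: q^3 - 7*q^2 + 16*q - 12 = (q - 2)*(q^2 - 5*q + 6) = (q - 2)^2*(q - 3)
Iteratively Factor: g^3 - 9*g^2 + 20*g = (g - 5)*(g^2 - 4*g) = g*(g - 5)*(g - 4)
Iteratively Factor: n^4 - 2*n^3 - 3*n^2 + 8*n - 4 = (n - 2)*(n^3 - 3*n + 2) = (n - 2)*(n + 2)*(n^2 - 2*n + 1) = (n - 2)*(n - 1)*(n + 2)*(n - 1)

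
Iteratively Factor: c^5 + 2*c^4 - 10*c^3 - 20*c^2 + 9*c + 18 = (c - 3)*(c^4 + 5*c^3 + 5*c^2 - 5*c - 6) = (c - 3)*(c - 1)*(c^3 + 6*c^2 + 11*c + 6) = (c - 3)*(c - 1)*(c + 2)*(c^2 + 4*c + 3) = (c - 3)*(c - 1)*(c + 1)*(c + 2)*(c + 3)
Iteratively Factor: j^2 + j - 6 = (j - 2)*(j + 3)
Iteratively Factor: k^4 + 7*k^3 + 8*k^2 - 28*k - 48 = (k - 2)*(k^3 + 9*k^2 + 26*k + 24) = (k - 2)*(k + 2)*(k^2 + 7*k + 12) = (k - 2)*(k + 2)*(k + 4)*(k + 3)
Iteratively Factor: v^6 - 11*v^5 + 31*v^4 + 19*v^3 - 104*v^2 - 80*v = (v + 1)*(v^5 - 12*v^4 + 43*v^3 - 24*v^2 - 80*v) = (v - 4)*(v + 1)*(v^4 - 8*v^3 + 11*v^2 + 20*v) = v*(v - 4)*(v + 1)*(v^3 - 8*v^2 + 11*v + 20) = v*(v - 5)*(v - 4)*(v + 1)*(v^2 - 3*v - 4) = v*(v - 5)*(v - 4)^2*(v + 1)*(v + 1)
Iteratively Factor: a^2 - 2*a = (a)*(a - 2)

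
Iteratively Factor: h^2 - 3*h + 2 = (h - 1)*(h - 2)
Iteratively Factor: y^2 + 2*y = (y)*(y + 2)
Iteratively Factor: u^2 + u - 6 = (u + 3)*(u - 2)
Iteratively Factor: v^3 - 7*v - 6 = (v + 2)*(v^2 - 2*v - 3) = (v - 3)*(v + 2)*(v + 1)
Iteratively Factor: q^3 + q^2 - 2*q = (q - 1)*(q^2 + 2*q) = q*(q - 1)*(q + 2)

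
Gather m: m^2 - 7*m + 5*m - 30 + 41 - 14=m^2 - 2*m - 3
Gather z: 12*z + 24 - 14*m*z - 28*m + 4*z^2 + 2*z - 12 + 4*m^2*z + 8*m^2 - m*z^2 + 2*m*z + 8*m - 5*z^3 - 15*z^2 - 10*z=8*m^2 - 20*m - 5*z^3 + z^2*(-m - 11) + z*(4*m^2 - 12*m + 4) + 12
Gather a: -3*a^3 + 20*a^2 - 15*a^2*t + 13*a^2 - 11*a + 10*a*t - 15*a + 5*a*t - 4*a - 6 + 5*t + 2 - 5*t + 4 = -3*a^3 + a^2*(33 - 15*t) + a*(15*t - 30)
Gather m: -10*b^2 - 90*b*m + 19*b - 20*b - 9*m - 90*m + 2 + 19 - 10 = -10*b^2 - b + m*(-90*b - 99) + 11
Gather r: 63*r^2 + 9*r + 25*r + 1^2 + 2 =63*r^2 + 34*r + 3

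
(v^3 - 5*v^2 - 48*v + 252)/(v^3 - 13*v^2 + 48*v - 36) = (v + 7)/(v - 1)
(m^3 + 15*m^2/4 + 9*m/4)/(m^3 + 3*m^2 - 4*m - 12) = m*(4*m + 3)/(4*(m^2 - 4))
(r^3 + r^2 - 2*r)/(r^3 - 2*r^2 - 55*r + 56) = r*(r + 2)/(r^2 - r - 56)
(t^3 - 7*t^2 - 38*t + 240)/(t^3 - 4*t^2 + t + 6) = (t^3 - 7*t^2 - 38*t + 240)/(t^3 - 4*t^2 + t + 6)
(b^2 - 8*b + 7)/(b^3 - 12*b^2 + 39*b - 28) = 1/(b - 4)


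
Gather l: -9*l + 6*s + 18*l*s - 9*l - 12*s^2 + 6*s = l*(18*s - 18) - 12*s^2 + 12*s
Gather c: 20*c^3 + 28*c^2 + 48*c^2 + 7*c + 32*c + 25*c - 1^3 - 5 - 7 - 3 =20*c^3 + 76*c^2 + 64*c - 16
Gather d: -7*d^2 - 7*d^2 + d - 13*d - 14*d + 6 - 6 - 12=-14*d^2 - 26*d - 12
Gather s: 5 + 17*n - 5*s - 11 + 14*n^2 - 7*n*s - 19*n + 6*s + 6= 14*n^2 - 2*n + s*(1 - 7*n)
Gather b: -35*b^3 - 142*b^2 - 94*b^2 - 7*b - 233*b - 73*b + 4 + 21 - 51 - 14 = -35*b^3 - 236*b^2 - 313*b - 40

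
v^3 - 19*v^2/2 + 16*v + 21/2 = (v - 7)*(v - 3)*(v + 1/2)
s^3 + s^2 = s^2*(s + 1)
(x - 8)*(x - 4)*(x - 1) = x^3 - 13*x^2 + 44*x - 32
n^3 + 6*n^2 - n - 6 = (n - 1)*(n + 1)*(n + 6)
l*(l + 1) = l^2 + l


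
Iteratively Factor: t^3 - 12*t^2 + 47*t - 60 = (t - 3)*(t^2 - 9*t + 20) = (t - 4)*(t - 3)*(t - 5)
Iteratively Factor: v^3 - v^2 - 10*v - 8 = (v - 4)*(v^2 + 3*v + 2) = (v - 4)*(v + 1)*(v + 2)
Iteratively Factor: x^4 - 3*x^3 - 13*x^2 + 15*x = (x - 1)*(x^3 - 2*x^2 - 15*x) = (x - 5)*(x - 1)*(x^2 + 3*x) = (x - 5)*(x - 1)*(x + 3)*(x)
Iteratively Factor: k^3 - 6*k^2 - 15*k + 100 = (k - 5)*(k^2 - k - 20) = (k - 5)*(k + 4)*(k - 5)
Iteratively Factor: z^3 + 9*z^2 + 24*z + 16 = (z + 4)*(z^2 + 5*z + 4) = (z + 4)^2*(z + 1)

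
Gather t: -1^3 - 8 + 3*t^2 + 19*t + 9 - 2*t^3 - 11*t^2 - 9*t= -2*t^3 - 8*t^2 + 10*t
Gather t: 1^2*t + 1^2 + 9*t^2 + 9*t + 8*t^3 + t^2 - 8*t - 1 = 8*t^3 + 10*t^2 + 2*t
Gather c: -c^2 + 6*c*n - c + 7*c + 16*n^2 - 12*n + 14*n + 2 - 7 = -c^2 + c*(6*n + 6) + 16*n^2 + 2*n - 5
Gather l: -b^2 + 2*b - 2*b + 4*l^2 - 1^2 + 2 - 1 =-b^2 + 4*l^2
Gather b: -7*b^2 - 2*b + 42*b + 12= -7*b^2 + 40*b + 12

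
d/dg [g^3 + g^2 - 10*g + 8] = 3*g^2 + 2*g - 10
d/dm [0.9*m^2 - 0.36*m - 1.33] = 1.8*m - 0.36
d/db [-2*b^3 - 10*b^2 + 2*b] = -6*b^2 - 20*b + 2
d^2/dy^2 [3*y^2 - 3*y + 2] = 6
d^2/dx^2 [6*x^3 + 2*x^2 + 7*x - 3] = 36*x + 4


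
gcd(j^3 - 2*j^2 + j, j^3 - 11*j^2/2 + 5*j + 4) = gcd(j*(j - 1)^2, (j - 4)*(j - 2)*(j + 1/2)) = 1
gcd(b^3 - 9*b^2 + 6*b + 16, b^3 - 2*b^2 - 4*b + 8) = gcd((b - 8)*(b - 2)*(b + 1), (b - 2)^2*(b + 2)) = b - 2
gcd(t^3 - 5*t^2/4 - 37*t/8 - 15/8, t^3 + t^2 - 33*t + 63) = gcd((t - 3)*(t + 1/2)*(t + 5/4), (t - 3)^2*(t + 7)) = t - 3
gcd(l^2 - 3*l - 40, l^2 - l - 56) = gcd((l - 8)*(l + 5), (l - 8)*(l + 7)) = l - 8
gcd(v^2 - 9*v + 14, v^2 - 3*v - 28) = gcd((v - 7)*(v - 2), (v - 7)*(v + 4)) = v - 7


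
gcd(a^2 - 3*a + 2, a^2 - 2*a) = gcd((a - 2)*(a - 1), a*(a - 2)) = a - 2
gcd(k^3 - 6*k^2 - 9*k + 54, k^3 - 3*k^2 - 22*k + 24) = k - 6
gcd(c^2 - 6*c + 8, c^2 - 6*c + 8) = c^2 - 6*c + 8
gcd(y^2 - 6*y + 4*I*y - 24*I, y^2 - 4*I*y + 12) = 1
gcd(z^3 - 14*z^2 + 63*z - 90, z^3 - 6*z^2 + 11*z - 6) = z - 3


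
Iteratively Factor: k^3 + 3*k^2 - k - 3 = (k + 1)*(k^2 + 2*k - 3) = (k + 1)*(k + 3)*(k - 1)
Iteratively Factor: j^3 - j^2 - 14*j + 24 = (j - 2)*(j^2 + j - 12) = (j - 2)*(j + 4)*(j - 3)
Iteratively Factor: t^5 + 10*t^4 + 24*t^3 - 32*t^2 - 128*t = (t - 2)*(t^4 + 12*t^3 + 48*t^2 + 64*t) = (t - 2)*(t + 4)*(t^3 + 8*t^2 + 16*t) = (t - 2)*(t + 4)^2*(t^2 + 4*t) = (t - 2)*(t + 4)^3*(t)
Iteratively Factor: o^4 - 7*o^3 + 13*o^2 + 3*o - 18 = (o - 2)*(o^3 - 5*o^2 + 3*o + 9) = (o - 3)*(o - 2)*(o^2 - 2*o - 3) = (o - 3)*(o - 2)*(o + 1)*(o - 3)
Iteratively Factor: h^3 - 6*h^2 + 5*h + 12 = (h + 1)*(h^2 - 7*h + 12) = (h - 3)*(h + 1)*(h - 4)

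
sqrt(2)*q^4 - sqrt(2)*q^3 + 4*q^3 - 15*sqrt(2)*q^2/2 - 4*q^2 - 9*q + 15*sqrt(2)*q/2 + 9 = (q - 1)*(q - 3*sqrt(2)/2)*(q + 3*sqrt(2))*(sqrt(2)*q + 1)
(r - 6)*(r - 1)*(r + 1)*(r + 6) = r^4 - 37*r^2 + 36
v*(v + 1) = v^2 + v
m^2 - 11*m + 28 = (m - 7)*(m - 4)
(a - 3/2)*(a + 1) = a^2 - a/2 - 3/2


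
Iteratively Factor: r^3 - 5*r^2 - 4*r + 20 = (r - 2)*(r^2 - 3*r - 10) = (r - 5)*(r - 2)*(r + 2)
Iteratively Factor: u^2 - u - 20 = (u - 5)*(u + 4)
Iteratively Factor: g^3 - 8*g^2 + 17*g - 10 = (g - 2)*(g^2 - 6*g + 5) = (g - 2)*(g - 1)*(g - 5)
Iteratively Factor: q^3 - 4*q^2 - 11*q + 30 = (q + 3)*(q^2 - 7*q + 10) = (q - 5)*(q + 3)*(q - 2)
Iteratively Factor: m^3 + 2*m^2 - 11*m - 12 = (m + 4)*(m^2 - 2*m - 3) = (m - 3)*(m + 4)*(m + 1)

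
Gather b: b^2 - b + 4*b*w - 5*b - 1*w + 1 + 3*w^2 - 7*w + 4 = b^2 + b*(4*w - 6) + 3*w^2 - 8*w + 5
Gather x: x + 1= x + 1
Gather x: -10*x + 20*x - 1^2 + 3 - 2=10*x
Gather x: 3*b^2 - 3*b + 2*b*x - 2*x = 3*b^2 - 3*b + x*(2*b - 2)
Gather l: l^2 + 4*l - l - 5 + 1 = l^2 + 3*l - 4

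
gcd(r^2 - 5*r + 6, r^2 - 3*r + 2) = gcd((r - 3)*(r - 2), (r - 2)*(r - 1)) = r - 2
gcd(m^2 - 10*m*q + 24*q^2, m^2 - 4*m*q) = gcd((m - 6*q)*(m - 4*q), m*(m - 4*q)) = -m + 4*q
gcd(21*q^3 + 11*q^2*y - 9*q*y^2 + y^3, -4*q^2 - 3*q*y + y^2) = q + y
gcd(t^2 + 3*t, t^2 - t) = t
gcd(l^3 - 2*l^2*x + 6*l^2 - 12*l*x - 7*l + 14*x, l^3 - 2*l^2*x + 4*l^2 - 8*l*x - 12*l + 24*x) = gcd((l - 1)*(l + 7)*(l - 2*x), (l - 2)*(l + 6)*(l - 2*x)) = -l + 2*x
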